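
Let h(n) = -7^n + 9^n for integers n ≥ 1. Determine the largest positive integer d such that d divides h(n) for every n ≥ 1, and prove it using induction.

Computing the first values: h(1) = 2 and h(2) = 32; gcd(2, 32) = 2, so d ≤ 2.
We prove 2 | -7^n + 9^n for all n ≥ 1 by induction on n.
When n = 1: h(1) = 2 = 2·(1), so 2 | h(1).
Suppose the result is true for n = i, i.e. 2 | h(i). Then
9^{i+1} − 7^{i+1} = 9·9^i − 7·7^i = 9·(9^i − 7^i) + (2)·7^i. The first term is divisible by 2 by the inductive hypothesis, and the second term (2)·7^i is divisible by 2 since 2 | 2. Hence 2 | h(i+1).
Hence, by induction on n, the claim holds for every n ≥ 1.
Therefore the largest such d is 2.

d = 2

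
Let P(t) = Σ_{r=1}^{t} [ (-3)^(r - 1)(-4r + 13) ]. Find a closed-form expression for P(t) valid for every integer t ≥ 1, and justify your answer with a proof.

We claim P(t) = (-3)^t(t - 3) + 3 for all t ≥ 1.
For the base case t = 1: P(1) = 9, and the closed form gives 9. They agree.
Suppose the result is true for t = r, so P(r) = (-3)^r(r - 3) + 3.
Then P(r+1) = P(r) + ((-3)^r(-4r + 9)) = ((-3)^r(r - 3) + 3) + ((-3)^r(-4r + 9)).
Simplifying, P(r+1) = -3(-3)^r·r + 6(-3)^r + 3 = (-3)^(r+1)((r+1) - 3) + 3,
which is the closed form with t = r+1.
Hence, by induction on t, the claim holds for every t ≥ 1.

P(t) = (-3)^t(t - 3) + 3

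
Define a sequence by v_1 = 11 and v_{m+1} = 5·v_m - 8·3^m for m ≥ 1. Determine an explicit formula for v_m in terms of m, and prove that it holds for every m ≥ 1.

Computing the first terms: v_1 = 11, v_2 = 31, v_3 = 83. This suggests v_m = 4·3^m - 5^(m - 1).
Base case (m = 1): the formula gives 11 = 11 = v_1.
Inductive step: assume the claim holds for m = i, so v_i = 4·3^i - 5^(i - 1).
Then v_{i+1} = 5·v_i - 8·3^i = 5·(4·3^i - 5^(i - 1)) - 8·3^i = 4·3^(i + 1) - 5^i = 4·3^(i+1) - 5^((i+1) - 1),
which is the claimed formula at m = i+1.
Hence, by induction on m, the claim holds for every m ≥ 1.

v_m = 4·3^m - 5^(m - 1)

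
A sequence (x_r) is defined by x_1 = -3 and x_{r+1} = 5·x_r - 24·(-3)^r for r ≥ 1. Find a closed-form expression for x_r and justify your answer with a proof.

Computing the first terms: x_1 = -3, x_2 = 57, x_3 = 69. This suggests x_r = -(-3)^(r + 1) + 6·5^(r - 1).
For the base case r = 1: the formula gives -3 = -3 = x_1.
Inductive step: suppose the statement holds for some j ≥ 1, so x_j = -(-3)^(j + 1) + 6·5^(j - 1).
Then x_{j+1} = 5·x_j - 24·(-3)^j = 5·(-(-3)^(j + 1) + 6·5^(j - 1)) - 24·(-3)^j = -(-3)^(j + 2) + 6·5^j = -(-3)^((j+1) + 1) + 6·5^((j+1) - 1),
which is the claimed formula at r = j+1.
By the principle of mathematical induction, the result holds for all r ≥ 1.

x_r = -(-3)^(r + 1) + 6·5^(r - 1)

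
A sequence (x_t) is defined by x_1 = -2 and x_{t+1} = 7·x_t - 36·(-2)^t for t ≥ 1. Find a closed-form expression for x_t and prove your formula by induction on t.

Computing the first terms: x_1 = -2, x_2 = 58, x_3 = 262. This suggests x_t = (-2)^(t + 2) + 6·7^(t - 1).
For the base case t = 1: the formula gives -2 = -2 = x_1.
Inductive step: suppose the statement holds for some m ≥ 1, so x_m = (-2)^(m + 2) + 6·7^(m - 1).
Then x_{m+1} = 7·x_m - 36·(-2)^m = 7·((-2)^(m + 2) + 6·7^(m - 1)) - 36·(-2)^m = (-2)^(m + 3) + 6·7^m = (-2)^((m+1) + 2) + 6·7^((m+1) - 1),
which is the claimed formula at t = m+1.
By induction, the statement is established for all t ≥ 1.

x_t = (-2)^(t + 2) + 6·7^(t - 1)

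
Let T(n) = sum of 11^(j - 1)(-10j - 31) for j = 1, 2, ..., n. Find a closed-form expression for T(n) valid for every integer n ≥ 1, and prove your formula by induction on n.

T(n) = -11^n(n + 3) + 3

We claim T(n) = -11^n(n + 3) + 3 for all n ≥ 1.
Base step (n = 1): T(1) = -41, and the closed form gives -41. They agree.
Inductive step: suppose the statement holds for some j ≥ 1, so T(j) = -11^j(j + 3) + 3.
Then T(j+1) = T(j) + (11^j(-10j - 41)) = (-11^j(j + 3) + 3) + (11^j(-10j - 41)).
Simplifying, T(j+1) = -11·11^j·j - 44·11^j + 3 = -11^(j+1)((j+1) + 3) + 3,
which is the closed form with n = j+1.
By the principle of mathematical induction, the result holds for all n ≥ 1.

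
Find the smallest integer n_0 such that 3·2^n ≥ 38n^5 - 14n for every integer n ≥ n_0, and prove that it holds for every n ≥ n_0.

At n = 27: 402653184 < 545258088, so the inequality fails and n_0 ≥ 28. We prove 3·2^n ≥ 38n^5 - 14n for all n ≥ 28.
Base case (n = 28): 3·2^n = 805306368 and 38n^5 - 14n = 653993592, so 805306368 ≥ 653993592.
For the inductive step, assume it holds for an arbitrary j ≥ 28, so 3·2^j ≥ 38j^5 - 14j.
Then 3·2^(j + 1) = 2·(3·2^j) ≥ 2·(38j^5 - 14j).
Also, for j ≥ 28 we have 2·(38j^5 - 14j) ≥ 38(j+1)^5 - 14(j+1), since 2·(38j^5 - 14j) − (38(j+1)^5 - 14(j+1)) = 38j^5 - 190j^4 - 380j^3 - 380j^2 - 204j - 24, which is nonnegative for all j ≥ 28.
Combining, 3·2^(j + 1) ≥ 38(j+1)^5 - 14(j+1).
By the principle of mathematical induction, the result holds for all n ≥ 28.
Hence the smallest such n_0 is 28.

n_0 = 28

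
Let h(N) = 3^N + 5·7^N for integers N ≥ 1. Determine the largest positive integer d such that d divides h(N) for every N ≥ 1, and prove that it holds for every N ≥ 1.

d = 2

Computing the first values: h(1) = 38 and h(2) = 254; gcd(38, 254) = 2, so d ≤ 2.
We prove 2 | 3^N + 5·7^N for all N ≥ 1 by induction on N.
Base step (N = 1): h(1) = 38 = 2·(19), so 2 | h(1).
Suppose the result is true for N = j, i.e. 2 | h(j). Then
h(j+1) − 7·h(j) = (3^(j+1) + 5·7^(j+1)) − 7·(3^j + 5·7^j) = (1)·3^j·(3 − 7) = (-4)·3^j. Since 2 | h(j) by the inductive hypothesis, 2 | 7·h(j); and 2 | -4 since -4 = 2·-2. Therefore 2 | h(j+1).
By the principle of mathematical induction, the result holds for all N ≥ 1.
Therefore the largest such d is 2.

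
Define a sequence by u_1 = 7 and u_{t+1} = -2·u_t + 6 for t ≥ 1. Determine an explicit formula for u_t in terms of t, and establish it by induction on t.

u_t = 5(-2)^(t - 1) + 2

Computing the first terms: u_1 = 7, u_2 = -8, u_3 = 22. This suggests u_t = 5(-2)^(t - 1) + 2.
Base step (t = 1): the formula gives 7 = 7 = u_1.
Inductive step: assume the claim holds for t = i, so u_i = 5(-2)^(i - 1) + 2.
Then u_{i+1} = -2·u_i + 6 = -2·(5(-2)^(i - 1) + 2) + 6 = 5(-2)^i + 2 = 5(-2)^((i+1) - 1) + 2,
which is the claimed formula at t = i+1.
By induction, the statement is established for all t ≥ 1.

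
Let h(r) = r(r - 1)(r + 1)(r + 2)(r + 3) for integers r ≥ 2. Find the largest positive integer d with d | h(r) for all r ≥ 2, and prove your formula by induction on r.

Computing the first values: h(2) = 120 and h(3) = 720; gcd(120, 720) = 120, so d ≤ 120.
We prove 120 | r(r - 1)(r + 1)(r + 2)(r + 3) for all r ≥ 2 by induction on r.
Base step (r = 2): h(2) = 120 = 120·(1), so 120 | h(2).
For the inductive step, assume it holds for an arbitrary m ≥ 2, i.e. 120 | h(m). Then
h(m+1) − h(m) = m·(m+1)·(m+2)·(m+3)·(m+4) − (m-1)·m·(m+1)·(m+2)·(m+3) = m·(m+1)·(m+2)·(m+3)·[(m+4) − (m-1)] = 5·m·(m+1)·(m+2)·(m+3). The product of 4 consecutive integers is divisible by (4)! = 24, so h(m+1) − h(m) is divisible by 5·24 = 120. By the inductive hypothesis 120 | h(m), hence 120 | h(m+1).
This completes the induction.
Therefore the largest such d is 120.

d = 120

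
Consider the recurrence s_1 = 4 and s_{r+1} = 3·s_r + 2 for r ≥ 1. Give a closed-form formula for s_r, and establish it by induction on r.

s_r = 5·3^(r - 1) - 1

Computing the first terms: s_1 = 4, s_2 = 14, s_3 = 44. This suggests s_r = 5·3^(r - 1) - 1.
Base case (r = 1): the formula gives 4 = 4 = s_1.
For the inductive step, assume it holds for an arbitrary m ≥ 1, so s_m = 5·3^(m - 1) - 1.
Then s_{m+1} = 3·s_m + 2 = 3·(5·3^(m - 1) - 1) + 2 = 5·3^m - 1 = 5·3^((m+1) - 1) - 1,
which is the claimed formula at r = m+1.
This completes the induction.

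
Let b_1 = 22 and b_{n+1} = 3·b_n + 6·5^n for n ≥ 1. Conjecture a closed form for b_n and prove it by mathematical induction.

Computing the first terms: b_1 = 22, b_2 = 96, b_3 = 438. This suggests b_n = 7·3^(n - 1) + 3·5^n.
When n = 1: the formula gives 22 = 22 = b_1.
For the inductive step, assume it holds for an arbitrary j ≥ 1, so b_j = 7·3^(j - 1) + 3·5^j.
Then b_{j+1} = 3·b_j + 6·5^j = 3·(7·3^(j - 1) + 3·5^j) + 6·5^j = 7·3^j + 3·5^(j + 1) = 7·3^((j+1) - 1) + 3·5^(j+1),
which is the claimed formula at n = j+1.
By induction, the statement is established for all n ≥ 1.

b_n = 7·3^(n - 1) + 3·5^n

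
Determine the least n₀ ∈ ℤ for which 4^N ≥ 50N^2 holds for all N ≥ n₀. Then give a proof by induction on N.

n₀ = 6

At N = 5: 1024 < 1250, so the inequality fails and n₀ ≥ 6. We prove 4^N ≥ 50N^2 for all N ≥ 6.
For the base case N = 6: 4^N = 4096 and 50N^2 = 1800, so 4096 ≥ 1800.
Inductive step: assume the claim holds for N = k, so 4^k ≥ 50k^2.
Then 4^(k + 1) = 4·(4^k) ≥ 4·(50k^2).
Also, for k ≥ 6 we have 4·(50k^2) ≥ 50(k+1)^2, since 4 ≥ (1 + 1/k)^2 for all k ≥ 6.
Combining, 4^(k + 1) ≥ 50(k+1)^2.
By induction, the statement is established for all N ≥ 6.
Hence the smallest such n₀ is 6.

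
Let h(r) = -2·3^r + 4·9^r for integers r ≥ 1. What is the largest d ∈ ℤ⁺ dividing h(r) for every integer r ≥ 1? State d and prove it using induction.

d = 6

Computing the first values: h(1) = 30 and h(2) = 306; gcd(30, 306) = 6, so d ≤ 6.
We prove 6 | -2·3^r + 4·9^r for all r ≥ 1 by induction on r.
When r = 1: h(1) = 30 = 6·(5), so 6 | h(1).
For the inductive step, assume it holds for an arbitrary m ≥ 1, i.e. 6 | h(m). Then
h(m+1) − 9·h(m) = (-2·3^(m+1) + 4·9^(m+1)) − 9·(-2·3^m + 4·9^m) = (-2)·3^m·(3 − 9) = (12)·3^m. Since 6 | h(m) by the inductive hypothesis, 6 | 9·h(m); and 6 | 12 since 12 = 6·2. Therefore 6 | h(m+1).
Hence, by induction on r, the claim holds for every r ≥ 1.
Therefore the largest such d is 6.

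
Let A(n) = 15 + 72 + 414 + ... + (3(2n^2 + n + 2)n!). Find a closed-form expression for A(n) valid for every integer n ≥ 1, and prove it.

A(n) = (6n + 3)(n + 1)! - 3

We claim A(n) = (6n + 3)(n + 1)! - 3 for all n ≥ 1.
For the base case n = 1: A(1) = 15, and the closed form gives 15. They agree.
Suppose the result is true for n = m, so A(m) = (6m + 3)(m + 1)! - 3.
Then A(m+1) = A(m) + (3(2m^2 + 5m + 5)(m + 1)!) = ((6m + 3)(m + 1)! - 3) + (3(2m^2 + 5m + 5)(m + 1)!).
Simplifying, A(m+1) = (6(m+1) + 3)((m+1) + 1)! - 3,
which is the closed form with n = m+1.
By the principle of mathematical induction, the result holds for all n ≥ 1.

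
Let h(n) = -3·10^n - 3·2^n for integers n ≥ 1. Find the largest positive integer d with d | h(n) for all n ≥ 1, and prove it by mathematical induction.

d = 12

Computing the first values: h(1) = -36 and h(2) = -312; gcd(-36, -312) = 12, so d ≤ 12.
We prove 12 | -3·10^n - 3·2^n for all n ≥ 1 by induction on n.
Base step (n = 1): h(1) = -36 = 12·(-3), so 12 | h(1).
Suppose the result is true for n = r, i.e. 12 | h(r). Then
h(r+1) − 10·h(r) = (-3·10^(r+1) - 3·2^(r+1)) − 10·(-3·10^r - 3·2^r) = (-3)·2^r·(2 − 10) = (24)·2^r. Since 12 | h(r) by the inductive hypothesis, 12 | 10·h(r); and 12 | 24 since 24 = 12·2. Therefore 12 | h(r+1).
By the principle of mathematical induction, the result holds for all n ≥ 1.
Therefore the largest such d is 12.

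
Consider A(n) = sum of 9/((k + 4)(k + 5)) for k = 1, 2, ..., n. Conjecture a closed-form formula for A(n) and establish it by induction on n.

We claim A(n) = 9n/(5(n + 5)) for all n ≥ 1.
When n = 1: A(1) = 3/10, and the closed form gives 3/10. They agree.
For the inductive step, assume it holds for an arbitrary k ≥ 1, so A(k) = 9k/(5(k + 5)).
Then A(k+1) = A(k) + (9/((k + 5)(k + 6))) = (9k/(5(k + 5))) + (9/((k + 5)(k + 6))).
Simplifying, A(k+1) = 9(k + 1)/(5(k + 6)) = 9(k+1)/(5((k+1) + 5)),
which is the closed form with n = k+1.
By the principle of mathematical induction, the result holds for all n ≥ 1.

A(n) = 9n/(5(n + 5))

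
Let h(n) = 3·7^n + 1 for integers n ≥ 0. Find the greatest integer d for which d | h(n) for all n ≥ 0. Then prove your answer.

Computing the first values: h(0) = 4 and h(1) = 22; gcd(4, 22) = 2, so d ≤ 2.
We prove 2 | 3·7^n + 1 for all n ≥ 0 by induction on n.
When n = 0: h(0) = 4 = 2·(2), so 2 | h(0).
Suppose the result is true for n = k, i.e. 2 | h(k). Then
h(k+1) = 3·7^(k+1) + 1 = 7·(3·7^k + 1) - 6 = 7·h(k) - 6. The first term is divisible by 2 by the inductive hypothesis, and -6 is divisible by 2. Hence 2 | h(k+1).
By induction, the statement is established for all n ≥ 0.
Therefore the largest such d is 2.

d = 2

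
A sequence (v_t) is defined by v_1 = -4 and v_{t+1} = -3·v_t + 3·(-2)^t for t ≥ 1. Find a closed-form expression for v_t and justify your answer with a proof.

Computing the first terms: v_1 = -4, v_2 = 6, v_3 = -6. This suggests v_t = 3(-2)^t + 2(-3)^(t - 1).
When t = 1: the formula gives -4 = -4 = v_1.
For the inductive step, assume it holds for an arbitrary j ≥ 1, so v_j = 3(-2)^j + 2(-3)^(j - 1).
Then v_{j+1} = -3·v_j + 3·(-2)^j = -3·(3(-2)^j + 2(-3)^(j - 1)) + 3·(-2)^j = 3(-2)^(j + 1) + 2(-3)^j = 3(-2)^(j+1) + 2(-3)^((j+1) - 1),
which is the claimed formula at t = j+1.
By induction, the statement is established for all t ≥ 1.

v_t = 3(-2)^t + 2(-3)^(t - 1)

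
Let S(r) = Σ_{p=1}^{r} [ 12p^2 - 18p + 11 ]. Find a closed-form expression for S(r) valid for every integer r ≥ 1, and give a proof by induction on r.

S(r) = r(4r^2 - 3r + 4)

We claim S(r) = r(4r^2 - 3r + 4) for all r ≥ 1.
Base case (r = 1): S(1) = 5, and the closed form gives 5. They agree.
For the inductive step, assume it holds for an arbitrary p ≥ 1, so S(p) = p(4p^2 - 3p + 4).
Then S(p+1) = S(p) + (12p^2 + 6p + 5) = (p(4p^2 - 3p + 4)) + (12p^2 + 6p + 5).
Simplifying, S(p+1) = (p + 1)(4p^2 + 5p + 5) = (p+1)(4(p+1)^2 - 3(p+1) + 4),
which is the closed form with r = p+1.
Hence, by induction on r, the claim holds for every r ≥ 1.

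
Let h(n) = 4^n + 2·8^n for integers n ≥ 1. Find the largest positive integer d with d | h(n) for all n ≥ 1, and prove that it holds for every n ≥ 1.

d = 4

Computing the first values: h(1) = 20 and h(2) = 144; gcd(20, 144) = 4, so d ≤ 4.
We prove 4 | 4^n + 2·8^n for all n ≥ 1 by induction on n.
Base step (n = 1): h(1) = 20 = 4·(5), so 4 | h(1).
For the inductive step, assume it holds for an arbitrary m ≥ 1, i.e. 4 | h(m). Then
h(m+1) − 8·h(m) = (4^(m+1) + 2·8^(m+1)) − 8·(4^m + 2·8^m) = (1)·4^m·(4 − 8) = (-4)·4^m. Since 4 | h(m) by the inductive hypothesis, 4 | 8·h(m); and 4 | -4 since -4 = 4·-1. Therefore 4 | h(m+1).
By the principle of mathematical induction, the result holds for all n ≥ 1.
Therefore the largest such d is 4.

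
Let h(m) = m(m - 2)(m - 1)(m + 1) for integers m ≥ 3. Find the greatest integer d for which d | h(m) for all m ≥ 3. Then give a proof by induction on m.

d = 24

Computing the first values: h(3) = 24 and h(4) = 120; gcd(24, 120) = 24, so d ≤ 24.
We prove 24 | m(m - 2)(m - 1)(m + 1) for all m ≥ 3 by induction on m.
For the base case m = 3: h(3) = 24 = 24·(1), so 24 | h(3).
Inductive step: suppose the statement holds for some r ≥ 3, i.e. 24 | h(r). Then
h(r+1) − h(r) = (r-1)·r·(r+1)·(r+2) − (r-2)·(r-1)·r·(r+1) = (r-1)·r·(r+1)·[(r+2) − (r-2)] = 4·(r-1)·r·(r+1). The product of 3 consecutive integers is divisible by (3)! = 6, so h(r+1) − h(r) is divisible by 4·6 = 24. By the inductive hypothesis 24 | h(r), hence 24 | h(r+1).
By the principle of mathematical induction, the result holds for all m ≥ 3.
Therefore the largest such d is 24.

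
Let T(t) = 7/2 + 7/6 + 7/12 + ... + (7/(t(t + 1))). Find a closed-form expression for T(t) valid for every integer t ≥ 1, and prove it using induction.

We claim T(t) = 7t/(t + 1) for all t ≥ 1.
When t = 1: T(1) = 7/2, and the closed form gives 7/2. They agree.
Inductive step: assume the claim holds for t = j, so T(j) = 7j/(j + 1).
Then T(j+1) = T(j) + (7/((j + 1)(j + 2))) = (7j/(j + 1)) + (7/((j + 1)(j + 2))).
Simplifying, T(j+1) = 7(j + 1)/(j + 2) = 7(j+1)/((j+1) + 1),
which is the closed form with t = j+1.
This completes the induction.

T(t) = 7t/(t + 1)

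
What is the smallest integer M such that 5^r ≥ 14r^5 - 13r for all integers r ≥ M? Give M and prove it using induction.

M = 9

At r = 8: 390625 < 458648, so the inequality fails and M ≥ 9. We prove 5^r ≥ 14r^5 - 13r for all r ≥ 9.
Base case (r = 9): 5^r = 1953125 and 14r^5 - 13r = 826569, so 1953125 ≥ 826569.
Inductive step: assume the claim holds for r = k, so 5^k ≥ 14k^5 - 13k.
Then 5^(k + 1) = 5·(5^k) ≥ 5·(14k^5 - 13k).
Also, for k ≥ 9 we have 5·(14k^5 - 13k) ≥ 14(k+1)^5 - 13(k+1), since 5·(14k^5 - 13k) − (14(k+1)^5 - 13(k+1)) = 56k^5 - 70k^4 - 140k^3 - 140k^2 - 122k - 1, which is nonnegative for all k ≥ 9.
Combining, 5^(k + 1) ≥ 14(k+1)^5 - 13(k+1).
Hence, by induction on r, the claim holds for every r ≥ 9.
Hence the smallest such M is 9.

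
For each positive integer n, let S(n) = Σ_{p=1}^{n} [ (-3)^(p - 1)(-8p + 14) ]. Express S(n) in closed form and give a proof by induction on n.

We claim S(n) = (-3)^n(2n - 3) + 3 for all n ≥ 1.
Base case (n = 1): S(1) = 6, and the closed form gives 6. They agree.
For the inductive step, assume it holds for an arbitrary p ≥ 1, so S(p) = (-3)^p(2p - 3) + 3.
Then S(p+1) = S(p) + ((-3)^p(-8p + 6)) = ((-3)^p(2p - 3) + 3) + ((-3)^p(-8p + 6)).
Simplifying, S(p+1) = -6(-3)^p·p + 3(-3)^p + 3 = (-3)^(p+1)(2(p+1) - 3) + 3,
which is the closed form with n = p+1.
By induction, the statement is established for all n ≥ 1.

S(n) = (-3)^n(2n - 3) + 3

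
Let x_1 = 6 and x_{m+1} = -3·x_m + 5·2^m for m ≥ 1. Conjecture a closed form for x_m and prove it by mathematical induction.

x_m = 4(-3)^(m - 1) + 2^m

Computing the first terms: x_1 = 6, x_2 = -8, x_3 = 44. This suggests x_m = 4(-3)^(m - 1) + 2^m.
Base step (m = 1): the formula gives 6 = 6 = x_1.
For the inductive step, assume it holds for an arbitrary k ≥ 1, so x_k = 4(-3)^(k - 1) + 2^k.
Then x_{k+1} = -3·x_k + 5·2^k = -3·(4(-3)^(k - 1) + 2^k) + 5·2^k = 4(-3)^k + 2^(k + 1) = 4(-3)^((k+1) - 1) + 2^(k+1),
which is the claimed formula at m = k+1.
This completes the induction.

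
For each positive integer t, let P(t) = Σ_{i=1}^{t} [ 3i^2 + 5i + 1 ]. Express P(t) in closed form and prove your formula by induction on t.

We claim P(t) = t(t + 2)^2 for all t ≥ 1.
When t = 1: P(1) = 9, and the closed form gives 9. They agree.
Inductive step: assume the claim holds for t = i, so P(i) = i(i^2 + 4i + 4).
Then P(i+1) = P(i) + (3i^2 + 11i + 9) = (i(i^2 + 4i + 4)) + (3i^2 + 11i + 9).
Simplifying, P(i+1) = (i + 1)(i + 3)^2 = (i+1)((i+1) + 2)^2,
which is the closed form with t = i+1.
Hence, by induction on t, the claim holds for every t ≥ 1.

P(t) = t(t + 2)^2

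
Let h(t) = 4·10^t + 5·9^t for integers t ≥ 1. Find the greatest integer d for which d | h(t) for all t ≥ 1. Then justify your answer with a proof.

d = 5

Computing the first values: h(1) = 85 and h(2) = 805; gcd(85, 805) = 5, so d ≤ 5.
We prove 5 | 4·10^t + 5·9^t for all t ≥ 1 by induction on t.
When t = 1: h(1) = 85 = 5·(17), so 5 | h(1).
Inductive step: suppose the statement holds for some j ≥ 1, i.e. 5 | h(j). Then
h(j+1) − 10·h(j) = (4·10^(j+1) + 5·9^(j+1)) − 10·(4·10^j + 5·9^j) = (5)·9^j·(9 − 10) = (-5)·9^j. Since 5 | h(j) by the inductive hypothesis, 5 | 10·h(j); and 5 | -5 since -5 = 5·-1. Therefore 5 | h(j+1).
Hence, by induction on t, the claim holds for every t ≥ 1.
Therefore the largest such d is 5.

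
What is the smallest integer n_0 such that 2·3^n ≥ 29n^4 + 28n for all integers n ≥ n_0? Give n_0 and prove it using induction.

At n = 11: 354294 < 424897, so the inequality fails and n_0 ≥ 12. We prove 2·3^n ≥ 29n^4 + 28n for all n ≥ 12.
When n = 12: 2·3^n = 1062882 and 29n^4 + 28n = 601680, so 1062882 ≥ 601680.
Inductive step: suppose the statement holds for some p ≥ 12, so 2·3^p ≥ 29p^4 + 28p.
Then 2·3^(p + 1) = 3·(2·3^p) ≥ 3·(29p^4 + 28p).
Also, for p ≥ 12 we have 3·(29p^4 + 28p) ≥ 29(p+1)^4 + 28(p+1), since 3·(29p^4 + 28p) − (29(p+1)^4 + 28(p+1)) = 58p^4 - 116p^3 - 174p^2 - 60p - 57, which is nonnegative for all p ≥ 12.
Combining, 2·3^(p + 1) ≥ 29(p+1)^4 + 28(p+1).
By the principle of mathematical induction, the result holds for all n ≥ 12.
Hence the smallest such n_0 is 12.

n_0 = 12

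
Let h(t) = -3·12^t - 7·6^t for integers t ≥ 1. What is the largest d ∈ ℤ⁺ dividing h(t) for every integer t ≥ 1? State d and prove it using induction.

Computing the first values: h(1) = -78 and h(2) = -684; gcd(-78, -684) = 6, so d ≤ 6.
We prove 6 | -3·12^t - 7·6^t for all t ≥ 1 by induction on t.
For the base case t = 1: h(1) = -78 = 6·(-13), so 6 | h(1).
For the inductive step, assume it holds for an arbitrary j ≥ 1, i.e. 6 | h(j). Then
h(j+1) − 12·h(j) = (-3·12^(j+1) - 7·6^(j+1)) − 12·(-3·12^j - 7·6^j) = (-7)·6^j·(6 − 12) = (42)·6^j. Since 6 | h(j) by the inductive hypothesis, 6 | 12·h(j); and 6 | 42 since 42 = 6·7. Therefore 6 | h(j+1).
By the principle of mathematical induction, the result holds for all t ≥ 1.
Therefore the largest such d is 6.

d = 6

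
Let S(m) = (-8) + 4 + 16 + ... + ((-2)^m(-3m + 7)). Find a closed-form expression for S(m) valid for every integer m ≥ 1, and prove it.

S(m) = 2(-2)^m(-m + 2) - 4

We claim S(m) = 2(-2)^m(-m + 2) - 4 for all m ≥ 1.
For the base case m = 1: S(1) = -8, and the closed form gives -8. They agree.
Inductive step: suppose the statement holds for some k ≥ 1, so S(k) = 2(-2)^k(-k + 2) - 4.
Then S(k+1) = S(k) + ((-2)^(k + 1)(-3k + 4)) = (2(-2)^k(-k + 2) - 4) + ((-2)^(k + 1)(-3k + 4)).
Simplifying, S(k+1) = 4(-2)^k·k - 4(-2)^k - 4 = 2(-2)^(k+1)(-(k+1) + 2) - 4,
which is the closed form with m = k+1.
By induction, the statement is established for all m ≥ 1.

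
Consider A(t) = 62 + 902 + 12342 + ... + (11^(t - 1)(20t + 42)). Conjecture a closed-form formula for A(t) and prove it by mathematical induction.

We claim A(t) = 2·11^t(t + 2) - 4 for all t ≥ 1.
Base case (t = 1): A(1) = 62, and the closed form gives 62. They agree.
Inductive step: assume the claim holds for t = m, so A(m) = 2·11^m(m + 2) - 4.
Then A(m+1) = A(m) + (11^m(20m + 62)) = (2·11^m(m + 2) - 4) + (11^m(20m + 62)).
Simplifying, A(m+1) = 22·11^m·m + 66·11^m - 4 = 2·11^(m+1)((m+1) + 2) - 4,
which is the closed form with t = m+1.
This completes the induction.

A(t) = 2·11^t(t + 2) - 4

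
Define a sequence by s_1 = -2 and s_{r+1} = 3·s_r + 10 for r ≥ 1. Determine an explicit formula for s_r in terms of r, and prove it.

s_r = 3^r - 5

Computing the first terms: s_1 = -2, s_2 = 4, s_3 = 22. This suggests s_r = 3^r - 5.
For the base case r = 1: the formula gives -2 = -2 = s_1.
Inductive step: assume the claim holds for r = k, so s_k = 3^k - 5.
Then s_{k+1} = 3·s_k + 10 = 3·(3^k - 5) + 10 = 3^(k + 1) - 5,
which is the claimed formula at r = k+1.
This completes the induction.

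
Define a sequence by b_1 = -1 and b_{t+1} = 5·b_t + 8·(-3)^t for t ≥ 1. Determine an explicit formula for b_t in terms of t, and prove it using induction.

Computing the first terms: b_1 = -1, b_2 = -29, b_3 = -73. This suggests b_t = -(-3)^t - 4·5^(t - 1).
For the base case t = 1: the formula gives -1 = -1 = b_1.
Inductive step: assume the claim holds for t = j, so b_j = -(-3)^j - 4·5^(j - 1).
Then b_{j+1} = 5·b_j + 8·(-3)^j = 5·(-(-3)^j - 4·5^(j - 1)) + 8·(-3)^j = -(-3)^(j + 1) - 4·5^j = -(-3)^(j+1) - 4·5^((j+1) - 1),
which is the claimed formula at t = j+1.
Hence, by induction on t, the claim holds for every t ≥ 1.

b_t = -(-3)^t - 4·5^(t - 1)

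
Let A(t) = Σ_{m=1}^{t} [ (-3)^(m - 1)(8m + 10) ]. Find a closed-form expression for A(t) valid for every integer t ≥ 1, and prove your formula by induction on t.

We claim A(t) = -(-3)^t(2t + 3) + 3 for all t ≥ 1.
For the base case t = 1: A(1) = 18, and the closed form gives 18. They agree.
Suppose the result is true for t = m, so A(m) = -(-3)^m(2m + 3) + 3.
Then A(m+1) = A(m) + ((-3)^m(8m + 18)) = (-(-3)^m(2m + 3) + 3) + ((-3)^m(8m + 18)).
Simplifying, A(m+1) = 6(-3)^m·m + 15(-3)^m + 3 = -(-3)^(m+1)(2(m+1) + 3) + 3,
which is the closed form with t = m+1.
By the principle of mathematical induction, the result holds for all t ≥ 1.

A(t) = -(-3)^t(2t + 3) + 3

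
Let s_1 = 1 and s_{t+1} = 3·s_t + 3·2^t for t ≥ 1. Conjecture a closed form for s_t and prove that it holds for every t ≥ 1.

s_t = -3·2^t + 7·3^(t - 1)

Computing the first terms: s_1 = 1, s_2 = 9, s_3 = 39. This suggests s_t = -3·2^t + 7·3^(t - 1).
When t = 1: the formula gives 1 = 1 = s_1.
Inductive step: assume the claim holds for t = p, so s_p = -3·2^p + 7·3^(p - 1).
Then s_{p+1} = 3·s_p + 3·2^p = 3·(-3·2^p + 7·3^(p - 1)) + 3·2^p = -3·2^(p + 1) + 7·3^p = -3·2^(p+1) + 7·3^((p+1) - 1),
which is the claimed formula at t = p+1.
Hence, by induction on t, the claim holds for every t ≥ 1.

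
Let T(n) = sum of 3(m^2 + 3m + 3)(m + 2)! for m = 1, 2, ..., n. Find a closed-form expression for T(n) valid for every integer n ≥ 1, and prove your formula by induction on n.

We claim T(n) = (3n + 3)(n + 3)! - 18 for all n ≥ 1.
Base case (n = 1): T(1) = 126, and the closed form gives 126. They agree.
For the inductive step, assume it holds for an arbitrary m ≥ 1, so T(m) = (3m + 3)(m + 3)! - 18.
Then T(m+1) = T(m) + (3(m^2 + 5m + 7)(m + 3)!) = ((3m + 3)(m + 3)! - 18) + (3(m^2 + 5m + 7)(m + 3)!).
Simplifying, T(m+1) = (3(m+1) + 3)((m+1) + 3)! - 18,
which is the closed form with n = m+1.
Hence, by induction on n, the claim holds for every n ≥ 1.

T(n) = (3n + 3)(n + 3)! - 18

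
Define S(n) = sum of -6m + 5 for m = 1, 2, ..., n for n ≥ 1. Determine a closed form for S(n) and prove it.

S(n) = -n(3n - 2)

We claim S(n) = -n(3n - 2) for all n ≥ 1.
Base case (n = 1): S(1) = -1, and the closed form gives -1. They agree.
Inductive step: assume the claim holds for n = m, so S(m) = m(-3m + 2).
Then S(m+1) = S(m) + (-6m - 1) = (m(-3m + 2)) + (-6m - 1).
Simplifying, S(m+1) = -(m + 1)(3m + 1) = -(m+1)(3(m+1) - 2),
which is the closed form with n = m+1.
Hence, by induction on n, the claim holds for every n ≥ 1.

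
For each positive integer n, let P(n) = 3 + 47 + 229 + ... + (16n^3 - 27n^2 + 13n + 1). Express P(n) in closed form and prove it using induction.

We claim P(n) = n(4n^3 - n^2 - 3n + 3) for all n ≥ 1.
For the base case n = 1: P(1) = 3, and the closed form gives 3. They agree.
Suppose the result is true for n = r, so P(r) = r(4r^3 - r^2 - 3r + 3).
Then P(r+1) = P(r) + (16r^3 + 21r^2 + 7r + 3) = (r(4r^3 - r^2 - 3r + 3)) + (16r^3 + 21r^2 + 7r + 3).
Simplifying, P(r+1) = (r + 1)(4r^3 + 11r^2 + 7r + 3) = (r+1)(4(r+1)^3 - (r+1)^2 - 3(r+1) + 3),
which is the closed form with n = r+1.
This completes the induction.

P(n) = n(4n^3 - n^2 - 3n + 3)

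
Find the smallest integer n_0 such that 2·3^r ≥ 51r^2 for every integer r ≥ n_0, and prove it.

At r = 6: 1458 < 1836, so the inequality fails and n_0 ≥ 7. We prove 2·3^r ≥ 51r^2 for all r ≥ 7.
For the base case r = 7: 2·3^r = 4374 and 51r^2 = 2499, so 4374 ≥ 2499.
Inductive step: assume the claim holds for r = p, so 2·3^p ≥ 51p^2.
Then 2·3^(p + 1) = 3·(2·3^p) ≥ 3·(51p^2).
Also, for p ≥ 7 we have 3·(51p^2) ≥ 51(p+1)^2, since 3 ≥ (1 + 1/p)^2 for all p ≥ 7.
Combining, 2·3^(p + 1) ≥ 51(p+1)^2.
Hence, by induction on r, the claim holds for every r ≥ 7.
Hence the smallest such n_0 is 7.

n_0 = 7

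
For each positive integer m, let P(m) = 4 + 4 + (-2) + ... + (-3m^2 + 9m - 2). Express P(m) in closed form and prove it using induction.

We claim P(m) = -m(m^2 - 3m - 2) for all m ≥ 1.
When m = 1: P(1) = 4, and the closed form gives 4. They agree.
Inductive step: assume the claim holds for m = j, so P(j) = j(-j^2 + 3j + 2).
Then P(j+1) = P(j) + (-3j^2 + 3j + 4) = (j(-j^2 + 3j + 2)) + (-3j^2 + 3j + 4).
Simplifying, P(j+1) = -(j + 1)(j^2 - j - 4) = -(j+1)((j+1)^2 - 3(j+1) - 2),
which is the closed form with m = j+1.
By the principle of mathematical induction, the result holds for all m ≥ 1.

P(m) = -m(m^2 - 3m - 2)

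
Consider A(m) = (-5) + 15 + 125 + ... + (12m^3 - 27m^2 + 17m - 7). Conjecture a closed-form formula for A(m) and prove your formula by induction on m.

A(m) = m(3m^3 - 3m^2 - 2m - 3)

We claim A(m) = m(3m^3 - 3m^2 - 2m - 3) for all m ≥ 1.
Base case (m = 1): A(1) = -5, and the closed form gives -5. They agree.
Inductive step: assume the claim holds for m = i, so A(i) = i(3i^3 - 3i^2 - 2i - 3).
Then A(i+1) = A(i) + (12i^3 + 9i^2 - i - 5) = (i(3i^3 - 3i^2 - 2i - 3)) + (12i^3 + 9i^2 - i - 5).
Simplifying, A(i+1) = (i + 1)(3i^3 + 6i^2 + i - 5) = (i+1)(3(i+1)^3 - 3(i+1)^2 - 2(i+1) - 3),
which is the closed form with m = i+1.
By induction, the statement is established for all m ≥ 1.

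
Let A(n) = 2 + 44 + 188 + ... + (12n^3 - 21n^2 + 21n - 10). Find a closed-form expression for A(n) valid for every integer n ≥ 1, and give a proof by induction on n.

A(n) = n(3n^3 - n^2 + 3n - 3)

We claim A(n) = n(3n^3 - n^2 + 3n - 3) for all n ≥ 1.
Base case (n = 1): A(1) = 2, and the closed form gives 2. They agree.
Inductive step: assume the claim holds for n = p, so A(p) = p(3p^3 - p^2 + 3p - 3).
Then A(p+1) = A(p) + (12p^3 + 15p^2 + 15p + 2) = (p(3p^3 - p^2 + 3p - 3)) + (12p^3 + 15p^2 + 15p + 2).
Simplifying, A(p+1) = (p + 1)(3p^3 + 8p^2 + 10p + 2) = (p+1)(3(p+1)^3 - (p+1)^2 + 3(p+1) - 3),
which is the closed form with n = p+1.
By the principle of mathematical induction, the result holds for all n ≥ 1.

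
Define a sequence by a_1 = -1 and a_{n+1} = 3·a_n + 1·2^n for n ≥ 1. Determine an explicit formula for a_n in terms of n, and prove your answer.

Computing the first terms: a_1 = -1, a_2 = -1, a_3 = 1. This suggests a_n = -2^n + 3^(n - 1).
When n = 1: the formula gives -1 = -1 = a_1.
Suppose the result is true for n = i, so a_i = -2^i + 3^(i - 1).
Then a_{i+1} = 3·a_i + 1·2^i = 3·(-2^i + 3^(i - 1)) + 1·2^i = -2^(i + 1) + 3^i = -2^(i+1) + 3^((i+1) - 1),
which is the claimed formula at n = i+1.
By induction, the statement is established for all n ≥ 1.

a_n = -2^n + 3^(n - 1)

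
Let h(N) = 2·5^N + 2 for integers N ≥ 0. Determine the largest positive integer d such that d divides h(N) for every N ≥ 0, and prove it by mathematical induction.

d = 4

Computing the first values: h(0) = 4 and h(1) = 12; gcd(4, 12) = 4, so d ≤ 4.
We prove 4 | 2·5^N + 2 for all N ≥ 0 by induction on N.
Base case (N = 0): h(0) = 4 = 4·(1), so 4 | h(0).
Inductive step: suppose the statement holds for some i ≥ 0, i.e. 4 | h(i). Then
h(i+1) = 2·5^(i+1) + 2 = 5·(2·5^i + 2) - 8 = 5·h(i) - 8. The first term is divisible by 4 by the inductive hypothesis, and -8 is divisible by 4. Hence 4 | h(i+1).
Hence, by induction on N, the claim holds for every N ≥ 0.
Therefore the largest such d is 4.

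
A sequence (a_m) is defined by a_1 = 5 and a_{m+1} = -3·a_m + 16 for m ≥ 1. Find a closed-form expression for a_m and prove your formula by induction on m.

a_m = (-3)^(m - 1) + 4

Computing the first terms: a_1 = 5, a_2 = 1, a_3 = 13. This suggests a_m = (-3)^(m - 1) + 4.
For the base case m = 1: the formula gives 5 = 5 = a_1.
Suppose the result is true for m = i, so a_i = (-3)^(i - 1) + 4.
Then a_{i+1} = -3·a_i + 16 = -3·((-3)^(i - 1) + 4) + 16 = (-3)^i + 4 = (-3)^((i+1) - 1) + 4,
which is the claimed formula at m = i+1.
By the principle of mathematical induction, the result holds for all m ≥ 1.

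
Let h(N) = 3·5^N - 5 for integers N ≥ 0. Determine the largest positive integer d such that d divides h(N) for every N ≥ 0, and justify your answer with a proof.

Computing the first values: h(0) = -2 and h(1) = 10; gcd(-2, 10) = 2, so d ≤ 2.
We prove 2 | 3·5^N - 5 for all N ≥ 0 by induction on N.
Base case (N = 0): h(0) = -2 = 2·(-1), so 2 | h(0).
Inductive step: suppose the statement holds for some p ≥ 0, i.e. 2 | h(p). Then
h(p+1) = 3·5^(p+1) - 5 = 5·(3·5^p - 5) + 20 = 5·h(p) + 20. The first term is divisible by 2 by the inductive hypothesis, and 20 is divisible by 2. Hence 2 | h(p+1).
By induction, the statement is established for all N ≥ 0.
Therefore the largest such d is 2.

d = 2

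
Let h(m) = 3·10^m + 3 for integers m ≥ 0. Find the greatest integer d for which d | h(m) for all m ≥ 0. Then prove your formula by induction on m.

d = 3

Computing the first values: h(0) = 6 and h(1) = 33; gcd(6, 33) = 3, so d ≤ 3.
We prove 3 | 3·10^m + 3 for all m ≥ 0 by induction on m.
When m = 0: h(0) = 6 = 3·(2), so 3 | h(0).
Suppose the result is true for m = i, i.e. 3 | h(i). Then
h(i+1) = 3·10^(i+1) + 3 = 10·(3·10^i + 3) - 27 = 10·h(i) - 27. The first term is divisible by 3 by the inductive hypothesis, and -27 is divisible by 3. Hence 3 | h(i+1).
This completes the induction.
Therefore the largest such d is 3.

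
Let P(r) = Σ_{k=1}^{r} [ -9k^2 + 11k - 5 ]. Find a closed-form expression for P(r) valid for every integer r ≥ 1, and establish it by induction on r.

P(r) = -r(3r^2 - r + 1)

We claim P(r) = -r(3r^2 - r + 1) for all r ≥ 1.
When r = 1: P(1) = -3, and the closed form gives -3. They agree.
Inductive step: suppose the statement holds for some k ≥ 1, so P(k) = k(-3k^2 + k - 1).
Then P(k+1) = P(k) + (11k - 9(k + 1)^2 + 6) = (k(-3k^2 + k - 1)) + (11k - 9(k + 1)^2 + 6).
Simplifying, P(k+1) = -(k + 1)(3k^2 + 5k + 3) = -(k+1)(3(k+1)^2 - (k+1) + 1),
which is the closed form with r = k+1.
This completes the induction.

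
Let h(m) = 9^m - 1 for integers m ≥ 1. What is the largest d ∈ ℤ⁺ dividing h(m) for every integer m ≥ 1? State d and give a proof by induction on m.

d = 8

Computing the first values: h(1) = 8 and h(2) = 80; gcd(8, 80) = 8, so d ≤ 8.
We prove 8 | 9^m - 1 for all m ≥ 1 by induction on m.
When m = 1: h(1) = 8 = 8·(1), so 8 | h(1).
Inductive step: assume the claim holds for m = k, i.e. 8 | h(k). Then
9^{k+1} − 1^{k+1} = 9·9^k − 1·1^k = 9·(9^k − 1^k) + (8)·1^k. The first term is divisible by 8 by the inductive hypothesis, and the second term (8)·1^k is divisible by 8 since 8 | 8. Hence 8 | h(k+1).
By induction, the statement is established for all m ≥ 1.
Therefore the largest such d is 8.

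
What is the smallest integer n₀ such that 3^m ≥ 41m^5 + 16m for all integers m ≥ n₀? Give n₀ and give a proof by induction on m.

n₀ = 16

At m = 15: 14348907 < 31134615, so the inequality fails and n₀ ≥ 16. We prove 3^m ≥ 41m^5 + 16m for all m ≥ 16.
For the base case m = 16: 3^m = 43046721 and 41m^5 + 16m = 42991872, so 43046721 ≥ 42991872.
Suppose the result is true for m = p, so 3^p ≥ 41p^5 + 16p.
Then 3^(p + 1) = 3·(3^p) ≥ 3·(41p^5 + 16p).
Also, for p ≥ 16 we have 3·(41p^5 + 16p) ≥ 41(p+1)^5 + 16(p+1), since 3·(41p^5 + 16p) − (41(p+1)^5 + 16(p+1)) = 82p^5 - 205p^4 - 410p^3 - 410p^2 - 173p - 57, which is nonnegative for all p ≥ 16.
Combining, 3^(p + 1) ≥ 41(p+1)^5 + 16(p+1).
By induction, the statement is established for all m ≥ 16.
Hence the smallest such n₀ is 16.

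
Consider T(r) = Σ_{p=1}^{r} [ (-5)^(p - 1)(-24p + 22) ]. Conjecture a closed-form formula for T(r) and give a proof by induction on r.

We claim T(r) = (-5)^r(4r - 3) + 3 for all r ≥ 1.
Base step (r = 1): T(1) = -2, and the closed form gives -2. They agree.
Suppose the result is true for r = p, so T(p) = (-5)^p(4p - 3) + 3.
Then T(p+1) = T(p) + ((-5)^p(-24p - 2)) = ((-5)^p(4p - 3) + 3) + ((-5)^p(-24p - 2)).
Simplifying, T(p+1) = -20(-5)^p·p - 5(-5)^p + 3 = (-5)^(p+1)(4(p+1) - 3) + 3,
which is the closed form with r = p+1.
Hence, by induction on r, the claim holds for every r ≥ 1.

T(r) = (-5)^r(4r - 3) + 3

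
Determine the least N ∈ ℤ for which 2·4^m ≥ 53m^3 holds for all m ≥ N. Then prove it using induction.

At m = 6: 8192 < 11448, so the inequality fails and N ≥ 7. We prove 2·4^m ≥ 53m^3 for all m ≥ 7.
Base step (m = 7): 2·4^m = 32768 and 53m^3 = 18179, so 32768 ≥ 18179.
Inductive step: assume the claim holds for m = i, so 2·4^i ≥ 53i^3.
Then 2·4^(i + 1) = 4·(2·4^i) ≥ 4·(53i^3).
Also, for i ≥ 7 we have 4·(53i^3) ≥ 53(i+1)^3, since 4 ≥ (1 + 1/i)^3 for all i ≥ 7.
Combining, 2·4^(i + 1) ≥ 53(i+1)^3.
Hence, by induction on m, the claim holds for every m ≥ 7.
Hence the smallest such N is 7.

N = 7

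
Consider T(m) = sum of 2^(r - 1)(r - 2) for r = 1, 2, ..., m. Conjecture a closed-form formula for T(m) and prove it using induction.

We claim T(m) = 2^m(m - 3) + 3 for all m ≥ 1.
Base case (m = 1): T(1) = -1, and the closed form gives -1. They agree.
Suppose the result is true for m = r, so T(r) = 2^r(r - 3) + 3.
Then T(r+1) = T(r) + (2^r(r - 1)) = (2^r(r - 3) + 3) + (2^r(r - 1)).
Simplifying, T(r+1) = 2^(r + 1)r - 2^(r + 2) + 3 = 2^(r+1)((r+1) - 3) + 3,
which is the closed form with m = r+1.
Hence, by induction on m, the claim holds for every m ≥ 1.

T(m) = 2^m(m - 3) + 3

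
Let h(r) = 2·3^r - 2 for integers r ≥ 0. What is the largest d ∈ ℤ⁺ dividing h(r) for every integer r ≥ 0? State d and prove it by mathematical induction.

d = 4

Computing the first values: h(0) = 0 and h(1) = 4; gcd(0, 4) = 4, so d ≤ 4.
We prove 4 | 2·3^r - 2 for all r ≥ 0 by induction on r.
For the base case r = 0: h(0) = 0 = 4·(0), so 4 | h(0).
Inductive step: assume the claim holds for r = p, i.e. 4 | h(p). Then
h(p+1) = 2·3^(p+1) - 2 = 3·(2·3^p - 2) + 4 = 3·h(p) + 4. The first term is divisible by 4 by the inductive hypothesis, and 4 is divisible by 4. Hence 4 | h(p+1).
By induction, the statement is established for all r ≥ 0.
Therefore the largest such d is 4.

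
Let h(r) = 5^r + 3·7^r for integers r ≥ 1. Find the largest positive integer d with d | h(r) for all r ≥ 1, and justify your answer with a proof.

Computing the first values: h(1) = 26 and h(2) = 172; gcd(26, 172) = 2, so d ≤ 2.
We prove 2 | 5^r + 3·7^r for all r ≥ 1 by induction on r.
When r = 1: h(1) = 26 = 2·(13), so 2 | h(1).
Inductive step: suppose the statement holds for some i ≥ 1, i.e. 2 | h(i). Then
h(i+1) − 7·h(i) = (5^(i+1) + 3·7^(i+1)) − 7·(5^i + 3·7^i) = (1)·5^i·(5 − 7) = (-2)·5^i. Since 2 | h(i) by the inductive hypothesis, 2 | 7·h(i); and 2 | -2 since -2 = 2·-1. Therefore 2 | h(i+1).
This completes the induction.
Therefore the largest such d is 2.

d = 2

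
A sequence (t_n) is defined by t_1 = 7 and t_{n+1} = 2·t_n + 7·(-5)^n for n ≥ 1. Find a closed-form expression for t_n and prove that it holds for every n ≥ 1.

Computing the first terms: t_1 = 7, t_2 = -21, t_3 = 133. This suggests t_n = -(-5)^n + 2^n.
When n = 1: the formula gives 7 = 7 = t_1.
Inductive step: suppose the statement holds for some k ≥ 1, so t_k = -(-5)^k + 2^k.
Then t_{k+1} = 2·t_k + 7·(-5)^k = 2·(-(-5)^k + 2^k) + 7·(-5)^k = -(-5)^(k + 1) + 2^(k + 1),
which is the claimed formula at n = k+1.
By induction, the statement is established for all n ≥ 1.

t_n = -(-5)^n + 2^n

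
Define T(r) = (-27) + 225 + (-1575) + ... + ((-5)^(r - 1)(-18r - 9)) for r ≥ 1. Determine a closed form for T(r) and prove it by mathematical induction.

We claim T(r) = (-5)^r(3r + 2) - 2 for all r ≥ 1.
For the base case r = 1: T(1) = -27, and the closed form gives -27. They agree.
For the inductive step, assume it holds for an arbitrary i ≥ 1, so T(i) = (-5)^i(3i + 2) - 2.
Then T(i+1) = T(i) + ((-5)^i(-18i - 27)) = ((-5)^i(3i + 2) - 2) + ((-5)^i(-18i - 27)).
Simplifying, T(i+1) = -15(-5)^i·i - 25(-5)^i - 2 = (-5)^(i+1)(3(i+1) + 2) - 2,
which is the closed form with r = i+1.
By induction, the statement is established for all r ≥ 1.

T(r) = (-5)^r(3r + 2) - 2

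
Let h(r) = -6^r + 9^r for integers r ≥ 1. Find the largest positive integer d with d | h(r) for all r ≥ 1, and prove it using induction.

Computing the first values: h(1) = 3 and h(2) = 45; gcd(3, 45) = 3, so d ≤ 3.
We prove 3 | -6^r + 9^r for all r ≥ 1 by induction on r.
For the base case r = 1: h(1) = 3 = 3·(1), so 3 | h(1).
Inductive step: assume the claim holds for r = k, i.e. 3 | h(k). Then
9^{k+1} − 6^{k+1} = 9·9^k − 6·6^k = 9·(9^k − 6^k) + (3)·6^k. The first term is divisible by 3 by the inductive hypothesis, and the second term (3)·6^k is divisible by 3 since 3 | 3. Hence 3 | h(k+1).
By induction, the statement is established for all r ≥ 1.
Therefore the largest such d is 3.

d = 3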